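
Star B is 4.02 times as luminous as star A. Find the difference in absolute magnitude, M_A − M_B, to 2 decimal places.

M_A − M_B ≈ 1.51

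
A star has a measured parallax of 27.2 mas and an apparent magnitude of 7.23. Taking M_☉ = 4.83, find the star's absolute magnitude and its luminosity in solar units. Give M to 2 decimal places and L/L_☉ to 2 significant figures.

M ≈ 4.40; L/L_☉ ≈ 1.5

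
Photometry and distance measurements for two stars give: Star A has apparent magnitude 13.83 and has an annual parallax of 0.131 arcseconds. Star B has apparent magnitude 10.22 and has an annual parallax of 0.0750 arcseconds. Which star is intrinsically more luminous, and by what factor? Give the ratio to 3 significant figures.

Star B is more luminous, by a factor of 84.8.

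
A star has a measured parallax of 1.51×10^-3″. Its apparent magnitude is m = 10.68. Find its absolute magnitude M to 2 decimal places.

M ≈ 1.57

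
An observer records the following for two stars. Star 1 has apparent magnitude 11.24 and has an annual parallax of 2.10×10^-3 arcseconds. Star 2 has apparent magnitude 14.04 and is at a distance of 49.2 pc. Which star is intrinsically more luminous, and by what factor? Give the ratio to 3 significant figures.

Star 1 is more luminous, by a factor of 1230.

Star 1: d = 1/p = 1/2.10×10^-3″ = 476.2 pc
Star 1: M = m − 5 log₁₀ d + 5 = 11.24 − 5·2.6778 + 5 = 2.851
Star 2: M = m − 5 log₁₀ d + 5 = 14.04 − 5·1.6920 + 5 = 10.580
ΔM = M_1 − M_2 = 2.851 − (10.580) = -7.729; smaller M is more luminous → Star 1.
L ratio = 10^(0.4 |ΔM|) = 10^3.092 = 1235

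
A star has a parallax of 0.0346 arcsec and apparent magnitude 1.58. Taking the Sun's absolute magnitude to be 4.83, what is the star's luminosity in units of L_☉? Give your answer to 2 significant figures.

d = 1/p = 1/0.0346″ = 28.90 pc
M = m − 5 log₁₀ d + 5 = 1.58 − 5·1.4609 + 5 = -0.725
M − M_☉ = -0.725 − 4.83 = -5.555
L/L_☉ = 10^(−0.4 × -5.555) = 166.7

L/L_☉ ≈ 170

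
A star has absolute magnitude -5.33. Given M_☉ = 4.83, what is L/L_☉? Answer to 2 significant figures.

L/L_☉ ≈ 12000

M − M_☉ = -5.33 − 4.83 = -10.160
L/L_☉ = 10^(−0.4 (M − M_☉)) = 10^4.064 = 11590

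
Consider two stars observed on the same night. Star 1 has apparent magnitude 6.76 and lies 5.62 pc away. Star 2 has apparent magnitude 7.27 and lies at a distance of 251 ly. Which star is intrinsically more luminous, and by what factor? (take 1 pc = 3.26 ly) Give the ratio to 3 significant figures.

Star 1: M = m − 5 log₁₀ d + 5 = 6.76 − 5·0.7497 + 5 = 8.011
Star 2: d = 251 ly / 3.26 = 76.99 pc
Star 2: M = m − 5 log₁₀ d + 5 = 7.27 − 5·1.8865 + 5 = 2.838
ΔM = M_1 − M_2 = 8.011 − (2.838) = 5.174; smaller M is more luminous → Star 2.
L ratio = 10^(0.4 |ΔM|) = 10^2.069 = 117.3

Star 2 is more luminous, by a factor of 117.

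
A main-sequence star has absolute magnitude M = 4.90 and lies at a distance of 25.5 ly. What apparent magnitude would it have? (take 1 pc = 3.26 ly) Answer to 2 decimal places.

m ≈ 4.37

d = 25.5 ly / 3.26 = 7.822 pc
m = M + 5 log₁₀ d − 5 = 4.90 + 5·0.8933 − 5 = 4.367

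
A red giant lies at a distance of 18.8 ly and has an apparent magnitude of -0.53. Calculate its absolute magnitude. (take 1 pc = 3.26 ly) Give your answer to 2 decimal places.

M ≈ 0.67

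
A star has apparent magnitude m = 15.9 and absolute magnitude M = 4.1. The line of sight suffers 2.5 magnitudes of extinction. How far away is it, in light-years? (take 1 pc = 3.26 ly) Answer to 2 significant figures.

d ≈ 2400 ly

m − M = 5 log₁₀(d/10 pc) + A  ⇒  15.9 − (4.1) − 2.5 = 5 log₁₀(d/10)
9.300 = 5 log₁₀(d/10)
log₁₀ d = (m − M − A)/5 + 1 = 2.8600
d = 10^2.8600 = 724.4 pc
= 2362 ly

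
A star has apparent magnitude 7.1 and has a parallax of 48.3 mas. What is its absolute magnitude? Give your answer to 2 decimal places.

M ≈ 5.52

p = 48.3 mas = 0.0483″ → d = 1/p = 20.70 pc
5 log₁₀(d/10 pc) = 5 log₁₀(20.70) − 5 = 1.580
M = m − 5 log₁₀(d/10) = 7.1 − 1.580 = 5.520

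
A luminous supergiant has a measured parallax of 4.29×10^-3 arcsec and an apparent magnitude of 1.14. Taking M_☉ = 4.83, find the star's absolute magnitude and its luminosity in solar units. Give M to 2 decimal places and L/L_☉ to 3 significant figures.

M ≈ -5.70; L/L_☉ ≈ 16300

d = 1/p = 1/4.29×10^-3″ = 233.1 pc
M = m − 5 log₁₀ d + 5 = 1.14 − 5·2.3675 + 5 = -5.698
M − M_☉ = -5.698 − 4.83 = -10.528
L/L_☉ = 10^(−0.4 × -10.528) = 16260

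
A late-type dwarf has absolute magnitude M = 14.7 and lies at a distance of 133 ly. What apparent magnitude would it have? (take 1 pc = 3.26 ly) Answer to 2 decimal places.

m ≈ 17.75

d = 133 ly / 3.26 = 40.80 pc
m = M + 5 log₁₀ d − 5 = 14.7 + 5·1.6106 − 5 = 17.753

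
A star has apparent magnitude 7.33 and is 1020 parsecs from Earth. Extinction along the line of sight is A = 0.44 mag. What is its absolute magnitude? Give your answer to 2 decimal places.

5 log₁₀(d/10 pc) = 5 log₁₀(1020) − 5 = 10.043
M = m − 5 log₁₀(d/10) − A = 7.33 − 10.043 − 0.44 = -3.153

M ≈ -3.15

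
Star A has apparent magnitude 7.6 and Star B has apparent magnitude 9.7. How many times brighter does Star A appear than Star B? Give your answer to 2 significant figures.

Δm = 7.6 − (9.7) = -2.1
Flux ratio = 10^(−0.4 Δm) = 10^(−0.4 × -2.1) = 10^0.840 = 6.918

6.9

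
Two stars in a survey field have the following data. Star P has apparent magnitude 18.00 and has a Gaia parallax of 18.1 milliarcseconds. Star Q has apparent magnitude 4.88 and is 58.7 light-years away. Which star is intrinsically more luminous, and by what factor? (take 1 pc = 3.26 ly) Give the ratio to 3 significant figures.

Star Q is more luminous, by a factor of 18800.

Star P: p = 18.1 mas = 0.0181″ → d = 1/p = 55.25 pc
Star P: M = m − 5 log₁₀ d + 5 = 18.00 − 5·1.7423 + 5 = 14.288
Star Q: d = 58.7 ly / 3.26 = 18.01 pc
Star Q: M = m − 5 log₁₀ d + 5 = 4.88 − 5·1.2554 + 5 = 3.603
ΔM = M_P − M_Q = 14.288 − (3.603) = 10.685; smaller M is more luminous → Star Q.
L ratio = 10^(0.4 |ΔM|) = 10^4.274 = 18800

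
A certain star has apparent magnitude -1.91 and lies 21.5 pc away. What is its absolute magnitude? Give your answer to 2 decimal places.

M ≈ -3.57

5 log₁₀(d/10 pc) = 5 log₁₀(21.50) − 5 = 1.662
M = m − 5 log₁₀(d/10) = -1.91 − 1.662 = -3.572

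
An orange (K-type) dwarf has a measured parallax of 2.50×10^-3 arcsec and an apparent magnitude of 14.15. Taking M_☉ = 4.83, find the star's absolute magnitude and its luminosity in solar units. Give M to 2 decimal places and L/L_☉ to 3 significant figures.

d = 1/p = 1/2.50×10^-3″ = 400.0 pc
M = m − 5 log₁₀ d + 5 = 14.15 − 5·2.6021 + 5 = 6.140
M − M_☉ = 6.140 − 4.83 = 1.310
L/L_☉ = 10^(−0.4 × 1.310) = 0.2993

M ≈ 6.14; L/L_☉ ≈ 0.299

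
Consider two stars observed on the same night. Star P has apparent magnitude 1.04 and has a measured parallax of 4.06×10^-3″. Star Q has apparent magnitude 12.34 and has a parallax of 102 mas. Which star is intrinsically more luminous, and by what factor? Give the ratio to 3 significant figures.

Star P: d = 1/p = 1/4.06×10^-3″ = 246.3 pc
Star P: M = m − 5 log₁₀ d + 5 = 1.04 − 5·2.3915 + 5 = -5.917
Star Q: p = 102 mas = 0.102″ → d = 1/p = 9.804 pc
Star Q: M = m − 5 log₁₀ d + 5 = 12.34 − 5·0.9914 + 5 = 12.383
ΔM = M_P − M_Q = -5.917 − (12.383) = -18.300; smaller M is more luminous → Star P.
L ratio = 10^(0.4 |ΔM|) = 10^7.320 = 2.090×10^7

Star P is more luminous, by a factor of 2.09×10^7.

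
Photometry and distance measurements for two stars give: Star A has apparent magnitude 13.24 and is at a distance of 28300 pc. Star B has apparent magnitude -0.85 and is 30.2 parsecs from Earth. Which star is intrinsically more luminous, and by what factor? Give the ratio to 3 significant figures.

Star A is more luminous, by a factor of 2.03.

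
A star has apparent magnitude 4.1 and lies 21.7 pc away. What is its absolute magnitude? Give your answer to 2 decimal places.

M ≈ 2.42

5 log₁₀(d/10 pc) = 5 log₁₀(21.70) − 5 = 1.682
M = m − 5 log₁₀(d/10) = 4.1 − 1.682 = 2.418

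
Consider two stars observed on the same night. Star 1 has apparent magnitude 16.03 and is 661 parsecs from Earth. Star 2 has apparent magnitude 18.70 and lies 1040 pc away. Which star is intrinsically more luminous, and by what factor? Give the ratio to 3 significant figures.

Star 1: M = m − 5 log₁₀ d + 5 = 16.03 − 5·2.8202 + 5 = 6.929
Star 2: M = m − 5 log₁₀ d + 5 = 18.70 − 5·3.0170 + 5 = 8.615
ΔM = M_1 − M_2 = 6.929 − (8.615) = -1.686; smaller M is more luminous → Star 1.
L ratio = 10^(0.4 |ΔM|) = 10^0.674 = 4.724

Star 1 is more luminous, by a factor of 4.72.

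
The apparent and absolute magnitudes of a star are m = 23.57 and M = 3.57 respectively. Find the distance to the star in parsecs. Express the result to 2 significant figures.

μ = m − M = 20.000
m − M = 5 log₁₀ d − 5
log₁₀ d = (m − M)/5 + 1 = 5.0000
d = 10^5.0000 = 100000 pc

d ≈ 100000 pc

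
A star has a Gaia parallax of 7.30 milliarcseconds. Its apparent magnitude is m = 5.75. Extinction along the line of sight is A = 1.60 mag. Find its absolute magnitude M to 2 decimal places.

M ≈ -1.53

p = 7.30 mas = 7.30×10^-3″ → d = 1/p = 137.0 pc
5 log₁₀(d/10 pc) = 5 log₁₀(137.0) − 5 = 5.683
M = m − 5 log₁₀(d/10) − A = 5.75 − 5.683 − 1.60 = -1.533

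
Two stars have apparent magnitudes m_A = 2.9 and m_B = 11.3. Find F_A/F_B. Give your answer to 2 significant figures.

F_A/F_B ≈ 2300

Δm = 2.9 − (11.3) = -8.4
Flux ratio = 10^(−0.4 Δm) = 10^(−0.4 × -8.4) = 10^3.360 = 2291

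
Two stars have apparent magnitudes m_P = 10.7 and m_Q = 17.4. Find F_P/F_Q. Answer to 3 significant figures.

Magnitude difference = -6.7
Flux ratio = 10^(−0.4 Δm) = 10^(−0.4 × -6.7) = 10^2.680 = 478.6

F_P/F_Q ≈ 479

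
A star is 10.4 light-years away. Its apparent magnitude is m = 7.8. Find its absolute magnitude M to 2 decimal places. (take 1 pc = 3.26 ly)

d = 10.4 ly / 3.26 = 3.190 pc
5 log₁₀(d/10 pc) = 5 log₁₀(3.190) − 5 = -2.481
M = m − 5 log₁₀(d/10) = 7.8 + 2.481 = 10.281

M ≈ 10.28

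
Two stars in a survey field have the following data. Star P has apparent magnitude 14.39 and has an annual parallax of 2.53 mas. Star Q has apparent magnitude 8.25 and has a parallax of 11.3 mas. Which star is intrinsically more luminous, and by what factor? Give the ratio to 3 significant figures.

Star Q is more luminous, by a factor of 14.3.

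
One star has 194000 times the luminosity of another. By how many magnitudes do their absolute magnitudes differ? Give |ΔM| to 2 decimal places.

|ΔM| ≈ 13.22

Pogson: ΔM = −2.5 log₁₀(ratio) = −2.5 log₁₀(194000) = −2.5 × 5.2878 = -13.220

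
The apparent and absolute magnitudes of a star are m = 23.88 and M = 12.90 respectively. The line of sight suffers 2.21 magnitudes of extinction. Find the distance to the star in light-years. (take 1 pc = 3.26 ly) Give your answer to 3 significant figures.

d ≈ 1850 ly

m − M = 5 log₁₀(d/10 pc) + A  ⇒  23.88 − (12.90) − 2.21 = 5 log₁₀(d/10)
8.770 = 5 log₁₀(d/10)
log₁₀ d = (m − M − A)/5 + 1 = 2.7540
d = 10^2.7540 = 567.5 pc
= 1850 ly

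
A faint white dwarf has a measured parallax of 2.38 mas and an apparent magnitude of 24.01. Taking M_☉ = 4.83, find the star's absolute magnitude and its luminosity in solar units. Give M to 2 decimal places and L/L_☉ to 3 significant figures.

d = 1/p = 1000/2.38 mas = 420.2 pc
M = m − 5 log₁₀ d + 5 = 24.01 − 5·2.6234 + 5 = 15.893
M − M_☉ = 15.893 − 4.83 = 11.063
L/L_☉ = 10^(−0.4 × 11.063) = 3.757×10^-5

M ≈ 15.89; L/L_☉ ≈ 3.76×10^-5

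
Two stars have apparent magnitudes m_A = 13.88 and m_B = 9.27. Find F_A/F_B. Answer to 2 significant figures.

F_A/F_B ≈ 0.014

Magnitude difference = 4.61
Flux ratio = 10^(−0.4 Δm) = 10^(−0.4 × 4.61) = 10^-1.844 = 0.01432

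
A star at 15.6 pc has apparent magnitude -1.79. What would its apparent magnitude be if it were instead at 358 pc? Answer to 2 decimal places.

m ≈ 5.01

Flux ∝ 1/d², so Δm = 5 log₁₀(d₂/d₁) = 5 log₁₀(358/15.6) = 6.804
m₂ = m₁ + Δm = -1.79 + (6.804) = 5.014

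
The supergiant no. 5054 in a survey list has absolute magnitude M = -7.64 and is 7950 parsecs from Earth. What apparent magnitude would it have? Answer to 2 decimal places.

m = M + 5 log₁₀ d − 5 = -7.64 + 5·3.9004 − 5 = 6.862

m ≈ 6.86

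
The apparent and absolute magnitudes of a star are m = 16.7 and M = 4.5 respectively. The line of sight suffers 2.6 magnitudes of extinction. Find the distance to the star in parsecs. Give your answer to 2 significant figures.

d ≈ 830 pc

m − M = 5 log₁₀(d/10 pc) + A  ⇒  16.7 − (4.5) − 2.6 = 5 log₁₀(d/10)
9.600 = 5 log₁₀(d/10)
log₁₀ d = (m − M − A)/5 + 1 = 2.9200
d = 10^2.9200 = 831.8 pc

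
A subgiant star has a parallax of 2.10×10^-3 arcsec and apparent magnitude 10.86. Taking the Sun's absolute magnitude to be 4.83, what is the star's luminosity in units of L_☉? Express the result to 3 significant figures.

d = 1/p = 1/2.10×10^-3″ = 476.2 pc
M = m − 5 log₁₀ d + 5 = 10.86 − 5·2.6778 + 5 = 2.471
M − M_☉ = 2.471 − 4.83 = -2.359
L/L_☉ = 10^(−0.4 × -2.359) = 8.781

L/L_☉ ≈ 8.78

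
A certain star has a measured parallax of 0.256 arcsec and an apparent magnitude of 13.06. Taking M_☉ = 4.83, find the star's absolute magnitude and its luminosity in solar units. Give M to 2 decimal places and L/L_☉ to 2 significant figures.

d = 1/p = 1/0.256″ = 3.906 pc
M = m − 5 log₁₀ d + 5 = 13.06 − 5·0.5918 + 5 = 15.101
M − M_☉ = 15.101 − 4.83 = 10.271
L/L_☉ = 10^(−0.4 × 10.271) = 7.790×10^-5

M ≈ 15.10; L/L_☉ ≈ 7.8×10^-5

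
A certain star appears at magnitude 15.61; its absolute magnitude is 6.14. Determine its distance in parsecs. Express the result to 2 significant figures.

d ≈ 780 pc

Distance modulus: m − M = 15.61 − (6.14) = 9.470
m − M = 5 log₁₀ d − 5
log₁₀ d = (m − M)/5 + 1 = 2.8940
d = 10^2.8940 = 783.4 pc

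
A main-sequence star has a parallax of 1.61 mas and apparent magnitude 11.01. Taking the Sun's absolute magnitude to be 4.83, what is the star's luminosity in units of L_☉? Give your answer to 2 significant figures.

L/L_☉ ≈ 13

d = 1/p = 1000/1.61 mas = 621.1 pc
M = m − 5 log₁₀ d + 5 = 11.01 − 5·2.7932 + 5 = 2.044
M − M_☉ = 2.044 − 4.83 = -2.786
L/L_☉ = 10^(−0.4 × -2.786) = 13.01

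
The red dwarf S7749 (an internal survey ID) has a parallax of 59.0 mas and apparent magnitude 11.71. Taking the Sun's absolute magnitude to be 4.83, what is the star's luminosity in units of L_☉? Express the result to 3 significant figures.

L/L_☉ ≈ 5.09×10^-3

d = 1/p = 1000/59.0 mas = 16.95 pc
M = m − 5 log₁₀ d + 5 = 11.71 − 5·1.2291 + 5 = 10.564
M − M_☉ = 10.564 − 4.83 = 5.734
L/L_☉ = 10^(−0.4 × 5.734) = 5.085×10^-3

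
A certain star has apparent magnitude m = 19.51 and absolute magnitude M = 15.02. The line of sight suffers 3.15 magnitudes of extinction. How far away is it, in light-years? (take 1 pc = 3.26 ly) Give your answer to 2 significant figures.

m − M = 5 log₁₀(d/10 pc) + A  ⇒  19.51 − (15.02) − 3.15 = 5 log₁₀(d/10)
1.340 = 5 log₁₀(d/10)
log₁₀ d = (m − M − A)/5 + 1 = 1.2680
d = 10^1.2680 = 18.54 pc
= 60.43 ly

d ≈ 60 ly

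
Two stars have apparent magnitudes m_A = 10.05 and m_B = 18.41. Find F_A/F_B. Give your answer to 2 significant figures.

F_A/F_B ≈ 2200

Magnitude difference = -8.36
Flux ratio = 10^(−0.4 Δm) = 10^(−0.4 × -8.36) = 10^3.344 = 2208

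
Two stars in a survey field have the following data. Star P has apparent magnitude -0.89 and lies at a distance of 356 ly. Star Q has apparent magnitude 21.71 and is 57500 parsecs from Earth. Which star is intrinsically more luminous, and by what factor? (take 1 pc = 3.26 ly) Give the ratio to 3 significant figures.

Star P is more luminous, by a factor of 3950.

Star P: d = 356 ly / 3.26 = 109.2 pc
Star P: M = m − 5 log₁₀ d + 5 = -0.89 − 5·2.0382 + 5 = -6.081
Star Q: M = m − 5 log₁₀ d + 5 = 21.71 − 5·4.7597 + 5 = 2.912
ΔM = M_P − M_Q = -6.081 − (2.912) = -8.993; smaller M is more luminous → Star P.
L ratio = 10^(0.4 |ΔM|) = 10^3.597 = 3955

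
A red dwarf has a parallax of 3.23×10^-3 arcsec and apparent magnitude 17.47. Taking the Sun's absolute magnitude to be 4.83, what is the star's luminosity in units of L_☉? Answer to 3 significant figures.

d = 1/p = 1/3.23×10^-3″ = 309.6 pc
M = m − 5 log₁₀ d + 5 = 17.47 − 5·2.4908 + 5 = 10.016
M − M_☉ = 10.016 − 4.83 = 5.186
L/L_☉ = 10^(−0.4 × 5.186) = 8.425×10^-3

L/L_☉ ≈ 8.43×10^-3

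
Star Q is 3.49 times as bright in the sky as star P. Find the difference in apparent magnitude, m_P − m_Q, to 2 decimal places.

Pogson: Δm = −2.5 log₁₀(ratio) = −2.5 log₁₀(3.49) = −2.5 × 0.5428 = -1.357
Star Q is brighter so has the smaller magnitude: m_P − m_Q is positive.

m_P − m_Q ≈ 1.36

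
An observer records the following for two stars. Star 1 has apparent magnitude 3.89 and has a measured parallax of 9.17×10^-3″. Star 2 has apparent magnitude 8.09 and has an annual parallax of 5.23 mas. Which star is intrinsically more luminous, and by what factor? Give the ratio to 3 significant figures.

Star 1: d = 1/p = 1/9.17×10^-3″ = 109.1 pc
Star 1: M = m − 5 log₁₀ d + 5 = 3.89 − 5·2.0376 + 5 = -1.298
Star 2: p = 5.23 mas = 5.23×10^-3″ → d = 1/p = 191.2 pc
Star 2: M = m − 5 log₁₀ d + 5 = 8.09 − 5·2.2815 + 5 = 1.683
ΔM = M_1 − M_2 = -1.298 − (1.683) = -2.981; smaller M is more luminous → Star 1.
L ratio = 10^(0.4 |ΔM|) = 10^1.192 = 15.57

Star 1 is more luminous, by a factor of 15.6.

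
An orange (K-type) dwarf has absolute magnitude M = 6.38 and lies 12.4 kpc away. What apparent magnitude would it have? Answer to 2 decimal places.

m ≈ 21.85

d = 12.4 kpc = 12400 pc
m = M + 5 log₁₀ d − 5 = 6.38 + 5·4.0934 − 5 = 21.847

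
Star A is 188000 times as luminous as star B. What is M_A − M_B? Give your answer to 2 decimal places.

M_A − M_B ≈ -13.19

Pogson: ΔM = −2.5 log₁₀(ratio) = −2.5 log₁₀(188000) = −2.5 × 5.2742 = -13.185
Star A is brighter, so it has the smaller magnitude: the difference is negative.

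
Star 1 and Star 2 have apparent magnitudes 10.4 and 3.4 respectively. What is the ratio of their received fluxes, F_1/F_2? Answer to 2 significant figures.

Δm = 10.4 − (3.4) = 7.0
Flux ratio = 10^(−0.4 Δm) = 10^(−0.4 × 7.0) = 10^-2.800 = 1.585×10^-3

F_1/F_2 ≈ 1.6×10^-3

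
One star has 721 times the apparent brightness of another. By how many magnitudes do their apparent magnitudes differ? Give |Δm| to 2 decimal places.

|Δm| ≈ 7.14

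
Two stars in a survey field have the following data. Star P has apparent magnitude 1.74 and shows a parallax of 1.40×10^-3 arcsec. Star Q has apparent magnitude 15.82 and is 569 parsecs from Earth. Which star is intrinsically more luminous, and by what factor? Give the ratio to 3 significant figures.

Star P is more luminous, by a factor of 675000.

Star P: d = 1/p = 1/1.40×10^-3″ = 714.3 pc
Star P: M = m − 5 log₁₀ d + 5 = 1.74 − 5·2.8539 + 5 = -7.529
Star Q: M = m − 5 log₁₀ d + 5 = 15.82 − 5·2.7551 + 5 = 7.044
ΔM = M_P − M_Q = -7.529 − (7.044) = -14.574; smaller M is more luminous → Star P.
L ratio = 10^(0.4 |ΔM|) = 10^5.830 = 675300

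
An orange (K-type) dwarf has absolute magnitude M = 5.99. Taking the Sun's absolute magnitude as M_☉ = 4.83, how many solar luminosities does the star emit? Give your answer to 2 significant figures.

L/L_☉ ≈ 0.34

M − M_☉ = 5.99 − 4.83 = 1.160
L/L_☉ = 10^(−0.4 (M − M_☉)) = 10^-0.464 = 0.3436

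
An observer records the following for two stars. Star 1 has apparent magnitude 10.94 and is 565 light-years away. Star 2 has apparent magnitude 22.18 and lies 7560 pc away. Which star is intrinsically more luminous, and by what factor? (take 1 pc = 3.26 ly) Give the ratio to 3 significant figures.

Star 1: d = 565 ly / 3.26 = 173.3 pc
Star 1: M = m − 5 log₁₀ d + 5 = 10.94 − 5·2.2388 + 5 = 4.746
Star 2: M = m − 5 log₁₀ d + 5 = 22.18 − 5·3.8785 + 5 = 7.787
ΔM = M_1 − M_2 = 4.746 − (7.787) = -3.042; smaller M is more luminous → Star 1.
L ratio = 10^(0.4 |ΔM|) = 10^1.217 = 16.47

Star 1 is more luminous, by a factor of 16.5.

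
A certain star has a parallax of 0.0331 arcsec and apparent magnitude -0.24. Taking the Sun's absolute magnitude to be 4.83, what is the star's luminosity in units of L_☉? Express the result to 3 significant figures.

d = 1/p = 1/0.0331″ = 30.21 pc
M = m − 5 log₁₀ d + 5 = -0.24 − 5·1.4802 + 5 = -2.641
M − M_☉ = -2.641 − 4.83 = -7.471
L/L_☉ = 10^(−0.4 × -7.471) = 973.5

L/L_☉ ≈ 974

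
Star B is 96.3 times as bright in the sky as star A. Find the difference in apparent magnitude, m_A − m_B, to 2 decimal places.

m_A − m_B ≈ 4.96

Pogson: Δm = −2.5 log₁₀(ratio) = −2.5 log₁₀(96.3) = −2.5 × 1.9836 = -4.959
Star B is brighter so has the smaller magnitude: m_A − m_B is positive.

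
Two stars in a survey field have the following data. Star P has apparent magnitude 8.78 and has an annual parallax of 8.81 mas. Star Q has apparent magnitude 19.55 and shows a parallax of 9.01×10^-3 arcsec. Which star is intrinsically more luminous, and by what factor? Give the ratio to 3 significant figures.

Star P: p = 8.81 mas = 8.81×10^-3″ → d = 1/p = 113.5 pc
Star P: M = m − 5 log₁₀ d + 5 = 8.78 − 5·2.0550 + 5 = 3.505
Star Q: d = 1/p = 1/9.01×10^-3″ = 111.0 pc
Star Q: M = m − 5 log₁₀ d + 5 = 19.55 − 5·2.0453 + 5 = 14.324
ΔM = M_P − M_Q = 3.505 − (14.324) = -10.819; smaller M is more luminous → Star P.
L ratio = 10^(0.4 |ΔM|) = 10^4.327 = 21260

Star P is more luminous, by a factor of 21300.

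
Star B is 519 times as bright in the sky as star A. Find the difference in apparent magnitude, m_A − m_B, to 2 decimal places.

Pogson: Δm = −2.5 log₁₀(ratio) = −2.5 log₁₀(519) = −2.5 × 2.7152 = -6.788
Star B is brighter so has the smaller magnitude: m_A − m_B is positive.

m_A − m_B ≈ 6.79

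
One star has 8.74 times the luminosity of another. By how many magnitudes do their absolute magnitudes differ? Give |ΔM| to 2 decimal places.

|ΔM| ≈ 2.35

Pogson: ΔM = −2.5 log₁₀(ratio) = −2.5 log₁₀(8.74) = −2.5 × 0.9415 = -2.354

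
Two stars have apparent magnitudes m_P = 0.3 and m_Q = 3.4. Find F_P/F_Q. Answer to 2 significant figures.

F_P/F_Q ≈ 17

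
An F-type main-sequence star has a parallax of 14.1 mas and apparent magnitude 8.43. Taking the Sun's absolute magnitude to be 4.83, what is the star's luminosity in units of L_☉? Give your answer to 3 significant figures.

d = 1/p = 1000/14.1 mas = 70.92 pc
M = m − 5 log₁₀ d + 5 = 8.43 − 5·1.8508 + 5 = 4.176
M − M_☉ = 4.176 − 4.83 = -0.654
L/L_☉ = 10^(−0.4 × -0.654) = 1.826

L/L_☉ ≈ 1.83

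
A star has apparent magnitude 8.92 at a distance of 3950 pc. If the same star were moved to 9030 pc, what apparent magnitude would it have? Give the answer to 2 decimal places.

m ≈ 10.72

Flux ∝ 1/d², so Δm = 5 log₁₀(d₂/d₁) = 5 log₁₀(9030/3950) = 1.795
m₂ = m₁ + Δm = 8.92 + (1.795) = 10.715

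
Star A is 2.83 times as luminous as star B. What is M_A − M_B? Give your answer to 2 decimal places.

Pogson: ΔM = −2.5 log₁₀(ratio) = −2.5 log₁₀(2.83) = −2.5 × 0.4518 = -1.129
Star A is brighter, so it has the smaller magnitude: the difference is negative.

M_A − M_B ≈ -1.13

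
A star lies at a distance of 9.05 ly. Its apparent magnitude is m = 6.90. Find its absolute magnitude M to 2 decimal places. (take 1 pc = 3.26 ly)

d = 9.05 ly / 3.26 = 2.776 pc
5 log₁₀(d/10 pc) = 5 log₁₀(2.776) − 5 = -2.783
M = m − 5 log₁₀(d/10) = 6.90 + 2.783 = 9.683

M ≈ 9.68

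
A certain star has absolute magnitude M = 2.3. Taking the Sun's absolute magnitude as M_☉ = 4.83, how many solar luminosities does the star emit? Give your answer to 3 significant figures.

L/L_☉ ≈ 10.3

M − M_☉ = 2.3 − 4.83 = -2.530
L/L_☉ = 10^(−0.4 (M − M_☉)) = 10^1.012 = 10.28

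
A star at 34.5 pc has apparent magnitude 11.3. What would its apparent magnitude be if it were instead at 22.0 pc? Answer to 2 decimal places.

m ≈ 10.32

Flux ∝ 1/d², so Δm = 5 log₁₀(d₂/d₁) = 5 log₁₀(22.0/34.5) = -0.977
m₂ = m₁ + Δm = 11.3 + (-0.977) = 10.323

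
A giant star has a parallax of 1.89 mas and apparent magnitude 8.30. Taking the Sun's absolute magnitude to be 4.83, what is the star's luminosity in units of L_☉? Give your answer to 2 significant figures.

L/L_☉ ≈ 110

d = 1/p = 1000/1.89 mas = 529.1 pc
M = m − 5 log₁₀ d + 5 = 8.30 − 5·2.7235 + 5 = -0.318
M − M_☉ = -0.318 − 4.83 = -5.148
L/L_☉ = 10^(−0.4 × -5.148) = 114.6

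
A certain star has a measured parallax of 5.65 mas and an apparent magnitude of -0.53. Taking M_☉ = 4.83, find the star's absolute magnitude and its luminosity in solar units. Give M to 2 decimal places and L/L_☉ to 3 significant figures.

d = 1/p = 1000/5.65 mas = 177.0 pc
M = m − 5 log₁₀ d + 5 = -0.53 − 5·2.2480 + 5 = -6.770
M − M_☉ = -6.770 − 4.83 = -11.600
L/L_☉ = 10^(−0.4 × -11.600) = 43640

M ≈ -6.77; L/L_☉ ≈ 43600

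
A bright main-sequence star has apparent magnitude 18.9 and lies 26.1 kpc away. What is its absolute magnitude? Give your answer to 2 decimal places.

M ≈ 1.82

d = 26.1 kpc = 26100 pc
5 log₁₀(d/10 pc) = 5 log₁₀(26100) − 5 = 17.083
M = m − 5 log₁₀(d/10) = 18.9 − 17.083 = 1.817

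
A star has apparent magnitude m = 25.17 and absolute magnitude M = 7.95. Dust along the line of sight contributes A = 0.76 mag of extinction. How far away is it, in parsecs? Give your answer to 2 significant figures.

d ≈ 20000 pc

m − M = 5 log₁₀(d/10 pc) + A  ⇒  25.17 − (7.95) − 0.76 = 5 log₁₀(d/10)
16.460 = 5 log₁₀(d/10)
log₁₀ d = (m − M − A)/5 + 1 = 4.2920
d = 10^4.2920 = 19590 pc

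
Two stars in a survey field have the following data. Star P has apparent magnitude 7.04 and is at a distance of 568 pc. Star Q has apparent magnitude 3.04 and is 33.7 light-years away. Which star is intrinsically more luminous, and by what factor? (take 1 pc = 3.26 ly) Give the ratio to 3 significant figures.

Star P: M = m − 5 log₁₀ d + 5 = 7.04 − 5·2.7543 + 5 = -1.732
Star Q: d = 33.7 ly / 3.26 = 10.34 pc
Star Q: M = m − 5 log₁₀ d + 5 = 3.04 − 5·1.0144 + 5 = 2.968
ΔM = M_P − M_Q = -1.732 − (2.968) = -4.700; smaller M is more luminous → Star P.
L ratio = 10^(0.4 |ΔM|) = 10^1.880 = 75.84

Star P is more luminous, by a factor of 75.8.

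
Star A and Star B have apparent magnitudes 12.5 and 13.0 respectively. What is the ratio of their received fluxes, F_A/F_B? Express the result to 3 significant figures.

F_A/F_B ≈ 1.58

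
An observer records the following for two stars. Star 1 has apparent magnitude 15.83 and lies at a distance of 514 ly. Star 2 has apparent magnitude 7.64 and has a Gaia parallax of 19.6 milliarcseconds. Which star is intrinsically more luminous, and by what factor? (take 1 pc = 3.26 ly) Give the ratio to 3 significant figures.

Star 1: d = 514 ly / 3.26 = 157.7 pc
Star 1: M = m − 5 log₁₀ d + 5 = 15.83 − 5·2.1977 + 5 = 9.841
Star 2: p = 19.6 mas = 0.0196″ → d = 1/p = 51.02 pc
Star 2: M = m − 5 log₁₀ d + 5 = 7.64 − 5·1.7077 + 5 = 4.101
ΔM = M_1 − M_2 = 9.841 − (4.101) = 5.740; smaller M is more luminous → Star 2.
L ratio = 10^(0.4 |ΔM|) = 10^2.296 = 197.7

Star 2 is more luminous, by a factor of 198.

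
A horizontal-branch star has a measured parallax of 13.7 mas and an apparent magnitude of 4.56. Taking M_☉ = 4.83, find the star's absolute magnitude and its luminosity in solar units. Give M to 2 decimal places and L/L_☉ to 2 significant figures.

d = 1/p = 1000/13.7 mas = 72.99 pc
M = m − 5 log₁₀ d + 5 = 4.56 − 5·1.8633 + 5 = 0.244
M − M_☉ = 0.244 − 4.83 = -4.586
L/L_☉ = 10^(−0.4 × -4.586) = 68.32

M ≈ 0.24; L/L_☉ ≈ 68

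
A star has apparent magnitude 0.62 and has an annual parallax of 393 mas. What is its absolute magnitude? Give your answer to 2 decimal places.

M ≈ 3.59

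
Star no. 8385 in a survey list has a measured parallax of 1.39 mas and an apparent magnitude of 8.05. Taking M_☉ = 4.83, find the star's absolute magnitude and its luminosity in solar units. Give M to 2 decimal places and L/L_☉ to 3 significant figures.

M ≈ -1.23; L/L_☉ ≈ 267

d = 1/p = 1000/1.39 mas = 719.4 pc
M = m − 5 log₁₀ d + 5 = 8.05 − 5·2.8570 + 5 = -1.235
M − M_☉ = -1.235 − 4.83 = -6.065
L/L_☉ = 10^(−0.4 × -6.065) = 266.7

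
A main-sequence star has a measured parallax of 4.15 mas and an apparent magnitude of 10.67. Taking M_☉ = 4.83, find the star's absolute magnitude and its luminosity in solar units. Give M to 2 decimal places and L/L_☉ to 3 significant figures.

d = 1/p = 1000/4.15 mas = 241.0 pc
M = m − 5 log₁₀ d + 5 = 10.67 − 5·2.3820 + 5 = 3.760
M − M_☉ = 3.760 − 4.83 = -1.070
L/L_☉ = 10^(−0.4 × -1.070) = 2.679

M ≈ 3.76; L/L_☉ ≈ 2.68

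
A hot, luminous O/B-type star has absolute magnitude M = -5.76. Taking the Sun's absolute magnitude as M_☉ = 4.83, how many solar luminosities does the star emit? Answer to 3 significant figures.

L/L_☉ ≈ 17200

M − M_☉ = -5.76 − 4.83 = -10.590
L/L_☉ = 10^(−0.4 (M − M_☉)) = 10^4.236 = 17220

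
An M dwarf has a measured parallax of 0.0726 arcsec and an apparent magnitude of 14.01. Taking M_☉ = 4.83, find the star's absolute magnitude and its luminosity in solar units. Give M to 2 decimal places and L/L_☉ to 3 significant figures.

M ≈ 13.31; L/L_☉ ≈ 4.04×10^-4

d = 1/p = 1/0.0726″ = 13.77 pc
M = m − 5 log₁₀ d + 5 = 14.01 − 5·1.1391 + 5 = 13.315
M − M_☉ = 13.315 − 4.83 = 8.485
L/L_☉ = 10^(−0.4 × 8.485) = 4.038×10^-4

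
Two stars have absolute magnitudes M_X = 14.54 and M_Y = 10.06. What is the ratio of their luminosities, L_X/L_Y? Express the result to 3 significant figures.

L_X/L_Y ≈ 0.0161

ΔM = M_X − M_Y = 4.48
L_X/L_Y = 10^(−0.4 ΔM) = 10^-1.792 = 0.01614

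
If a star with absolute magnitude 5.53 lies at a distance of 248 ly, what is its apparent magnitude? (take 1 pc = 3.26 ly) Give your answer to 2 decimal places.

d = 248 ly / 3.26 = 76.07 pc
m = M + 5 log₁₀ d − 5 = 5.53 + 5·1.8812 − 5 = 9.936

m ≈ 9.94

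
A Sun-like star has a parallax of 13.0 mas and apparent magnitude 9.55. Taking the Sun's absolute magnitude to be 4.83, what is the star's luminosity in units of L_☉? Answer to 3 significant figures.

d = 1/p = 1000/13.0 mas = 76.92 pc
M = m − 5 log₁₀ d + 5 = 9.55 − 5·1.8861 + 5 = 5.120
M − M_☉ = 5.120 − 4.83 = 0.290
L/L_☉ = 10^(−0.4 × 0.290) = 0.7658

L/L_☉ ≈ 0.766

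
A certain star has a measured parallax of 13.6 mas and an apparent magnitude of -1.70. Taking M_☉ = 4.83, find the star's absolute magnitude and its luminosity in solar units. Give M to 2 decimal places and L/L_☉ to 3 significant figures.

d = 1/p = 1000/13.6 mas = 73.53 pc
M = m − 5 log₁₀ d + 5 = -1.70 − 5·1.8665 + 5 = -6.032
M − M_☉ = -6.032 − 4.83 = -10.862
L/L_☉ = 10^(−0.4 × -10.862) = 22130

M ≈ -6.03; L/L_☉ ≈ 22100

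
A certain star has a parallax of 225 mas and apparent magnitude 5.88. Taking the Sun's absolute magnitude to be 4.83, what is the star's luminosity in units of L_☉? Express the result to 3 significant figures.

L/L_☉ ≈ 0.0751

d = 1/p = 1000/225 mas = 4.444 pc
M = m − 5 log₁₀ d + 5 = 5.88 − 5·0.6478 + 5 = 7.641
M − M_☉ = 7.641 − 4.83 = 2.811
L/L_☉ = 10^(−0.4 × 2.811) = 0.07510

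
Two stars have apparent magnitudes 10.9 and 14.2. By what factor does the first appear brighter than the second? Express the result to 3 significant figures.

Δm = 10.9 − (14.2) = -3.3
Flux ratio = 10^(−0.4 Δm) = 10^(−0.4 × -3.3) = 10^1.320 = 20.89

20.9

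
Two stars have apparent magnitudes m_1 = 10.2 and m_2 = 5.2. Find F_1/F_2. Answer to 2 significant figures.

F_1/F_2 ≈ 0.010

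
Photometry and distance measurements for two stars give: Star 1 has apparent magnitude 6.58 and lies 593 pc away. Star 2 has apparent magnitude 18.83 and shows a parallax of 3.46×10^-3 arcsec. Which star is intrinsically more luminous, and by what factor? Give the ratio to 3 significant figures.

Star 1: M = m − 5 log₁₀ d + 5 = 6.58 − 5·2.7731 + 5 = -2.285
Star 2: d = 1/p = 1/3.46×10^-3″ = 289.0 pc
Star 2: M = m − 5 log₁₀ d + 5 = 18.83 − 5·2.4609 + 5 = 11.525
ΔM = M_1 − M_2 = -2.285 − (11.525) = -13.811; smaller M is more luminous → Star 1.
L ratio = 10^(0.4 |ΔM|) = 10^5.524 = 334400

Star 1 is more luminous, by a factor of 334000.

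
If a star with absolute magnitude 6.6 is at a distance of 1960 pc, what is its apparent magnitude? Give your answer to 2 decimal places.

m ≈ 18.06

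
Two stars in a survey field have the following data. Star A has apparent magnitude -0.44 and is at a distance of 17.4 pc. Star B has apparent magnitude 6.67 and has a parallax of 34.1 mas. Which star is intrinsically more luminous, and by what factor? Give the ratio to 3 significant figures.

Star A is more luminous, by a factor of 246.

Star A: M = m − 5 log₁₀ d + 5 = -0.44 − 5·1.2405 + 5 = -1.643
Star B: p = 34.1 mas = 0.0341″ → d = 1/p = 29.33 pc
Star B: M = m − 5 log₁₀ d + 5 = 6.67 − 5·1.4672 + 5 = 4.334
ΔM = M_A − M_B = -1.643 − (4.334) = -5.977; smaller M is more luminous → Star A.
L ratio = 10^(0.4 |ΔM|) = 10^2.391 = 245.8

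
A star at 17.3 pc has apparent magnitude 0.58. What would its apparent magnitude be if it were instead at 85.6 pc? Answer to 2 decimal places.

Flux ∝ 1/d², so Δm = 5 log₁₀(d₂/d₁) = 5 log₁₀(85.6/17.3) = 3.472
m₂ = m₁ + Δm = 0.58 + (3.472) = 4.052

m ≈ 4.05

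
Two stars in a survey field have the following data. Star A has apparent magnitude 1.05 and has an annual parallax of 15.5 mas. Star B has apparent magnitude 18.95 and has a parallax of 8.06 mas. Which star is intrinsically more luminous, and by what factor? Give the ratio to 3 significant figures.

Star A is more luminous, by a factor of 3.91×10^6.

Star A: p = 15.5 mas = 0.0155″ → d = 1/p = 64.52 pc
Star A: M = m − 5 log₁₀ d + 5 = 1.05 − 5·1.8097 + 5 = -2.998
Star B: p = 8.06 mas = 8.06×10^-3″ → d = 1/p = 124.1 pc
Star B: M = m − 5 log₁₀ d + 5 = 18.95 − 5·2.0937 + 5 = 13.482
ΔM = M_A − M_B = -2.998 − (13.482) = -16.480; smaller M is more luminous → Star A.
L ratio = 10^(0.4 |ΔM|) = 10^6.592 = 3.908×10^6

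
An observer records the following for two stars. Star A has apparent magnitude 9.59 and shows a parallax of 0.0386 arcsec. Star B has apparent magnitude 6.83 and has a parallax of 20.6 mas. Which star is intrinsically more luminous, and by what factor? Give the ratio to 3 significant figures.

Star A: d = 1/p = 1/0.0386″ = 25.91 pc
Star A: M = m − 5 log₁₀ d + 5 = 9.59 − 5·1.4134 + 5 = 7.523
Star B: p = 20.6 mas = 0.0206″ → d = 1/p = 48.54 pc
Star B: M = m − 5 log₁₀ d + 5 = 6.83 − 5·1.6861 + 5 = 3.399
ΔM = M_A − M_B = 7.523 − (3.399) = 4.124; smaller M is more luminous → Star B.
L ratio = 10^(0.4 |ΔM|) = 10^1.649 = 44.61

Star B is more luminous, by a factor of 44.6.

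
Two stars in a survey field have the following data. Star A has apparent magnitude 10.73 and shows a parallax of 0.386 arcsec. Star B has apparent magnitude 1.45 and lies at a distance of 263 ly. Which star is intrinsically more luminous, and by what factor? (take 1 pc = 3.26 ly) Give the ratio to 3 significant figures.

Star A: d = 1/p = 1/0.386″ = 2.591 pc
Star A: M = m − 5 log₁₀ d + 5 = 10.73 − 5·0.4134 + 5 = 13.663
Star B: d = 263 ly / 3.26 = 80.67 pc
Star B: M = m − 5 log₁₀ d + 5 = 1.45 − 5·1.9067 + 5 = -3.084
ΔM = M_A − M_B = 13.663 − (-3.084) = 16.747; smaller M is more luminous → Star B.
L ratio = 10^(0.4 |ΔM|) = 10^6.699 = 4.996×10^6

Star B is more luminous, by a factor of 5.00×10^6.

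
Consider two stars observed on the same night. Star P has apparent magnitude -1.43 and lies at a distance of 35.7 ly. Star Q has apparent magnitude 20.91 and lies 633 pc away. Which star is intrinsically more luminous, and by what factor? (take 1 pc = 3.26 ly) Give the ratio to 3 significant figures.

Star P: d = 35.7 ly / 3.26 = 10.95 pc
Star P: M = m − 5 log₁₀ d + 5 = -1.43 − 5·1.0395 + 5 = -1.627
Star Q: M = m − 5 log₁₀ d + 5 = 20.91 − 5·2.8014 + 5 = 11.903
ΔM = M_P − M_Q = -1.627 − (11.903) = -13.530; smaller M is more luminous → Star P.
L ratio = 10^(0.4 |ΔM|) = 10^5.412 = 258300

Star P is more luminous, by a factor of 258000.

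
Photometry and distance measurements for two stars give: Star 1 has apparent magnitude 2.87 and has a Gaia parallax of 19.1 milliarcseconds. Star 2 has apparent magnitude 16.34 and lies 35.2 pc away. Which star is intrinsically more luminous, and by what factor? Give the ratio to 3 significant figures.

Star 1: p = 19.1 mas = 0.0191″ → d = 1/p = 52.36 pc
Star 1: M = m − 5 log₁₀ d + 5 = 2.87 − 5·1.7190 + 5 = -0.725
Star 2: M = m − 5 log₁₀ d + 5 = 16.34 − 5·1.5465 + 5 = 13.607
ΔM = M_1 − M_2 = -0.725 − (13.607) = -14.332; smaller M is more luminous → Star 1.
L ratio = 10^(0.4 |ΔM|) = 10^5.733 = 540600

Star 1 is more luminous, by a factor of 541000.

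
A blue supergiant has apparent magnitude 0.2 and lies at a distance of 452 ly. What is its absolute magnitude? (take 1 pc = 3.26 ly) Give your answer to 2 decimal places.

d = 452 ly / 3.26 = 138.7 pc
5 log₁₀(d/10 pc) = 5 log₁₀(138.7) − 5 = 5.710
M = m − 5 log₁₀(d/10) = 0.2 − 5.710 = -5.510

M ≈ -5.51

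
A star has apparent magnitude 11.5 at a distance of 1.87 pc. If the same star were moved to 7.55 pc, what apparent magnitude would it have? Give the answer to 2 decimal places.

m ≈ 14.53

Flux ∝ 1/d², so Δm = 5 log₁₀(d₂/d₁) = 5 log₁₀(7.55/1.87) = 3.031
m₂ = m₁ + Δm = 11.5 + (3.031) = 14.531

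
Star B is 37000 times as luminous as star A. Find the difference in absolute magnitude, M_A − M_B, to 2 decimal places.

M_A − M_B ≈ 11.42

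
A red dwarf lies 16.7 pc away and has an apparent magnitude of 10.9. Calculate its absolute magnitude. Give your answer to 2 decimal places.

5 log₁₀(d/10 pc) = 5 log₁₀(16.70) − 5 = 1.114
M = m − 5 log₁₀(d/10) = 10.9 − 1.114 = 9.786

M ≈ 9.79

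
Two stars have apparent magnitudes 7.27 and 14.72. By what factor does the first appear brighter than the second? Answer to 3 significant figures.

Δm = 7.27 − (14.72) = -7.45
Flux ratio = 10^(−0.4 Δm) = 10^(−0.4 × -7.45) = 10^2.980 = 955.0

955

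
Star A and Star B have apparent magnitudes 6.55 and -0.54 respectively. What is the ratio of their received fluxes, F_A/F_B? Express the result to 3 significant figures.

Magnitude difference = 7.09
Flux ratio = 10^(−0.4 Δm) = 10^(−0.4 × 7.09) = 10^-2.836 = 1.459×10^-3

F_A/F_B ≈ 1.46×10^-3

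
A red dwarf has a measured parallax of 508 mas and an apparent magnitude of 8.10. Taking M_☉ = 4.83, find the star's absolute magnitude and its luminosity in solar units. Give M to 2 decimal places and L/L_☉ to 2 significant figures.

M ≈ 11.63; L/L_☉ ≈ 1.9×10^-3

d = 1/p = 1000/508 mas = 1.969 pc
M = m − 5 log₁₀ d + 5 = 8.10 − 5·0.2941 + 5 = 11.629
M − M_☉ = 11.629 − 4.83 = 6.799
L/L_☉ = 10^(−0.4 × 6.799) = 1.907×10^-3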